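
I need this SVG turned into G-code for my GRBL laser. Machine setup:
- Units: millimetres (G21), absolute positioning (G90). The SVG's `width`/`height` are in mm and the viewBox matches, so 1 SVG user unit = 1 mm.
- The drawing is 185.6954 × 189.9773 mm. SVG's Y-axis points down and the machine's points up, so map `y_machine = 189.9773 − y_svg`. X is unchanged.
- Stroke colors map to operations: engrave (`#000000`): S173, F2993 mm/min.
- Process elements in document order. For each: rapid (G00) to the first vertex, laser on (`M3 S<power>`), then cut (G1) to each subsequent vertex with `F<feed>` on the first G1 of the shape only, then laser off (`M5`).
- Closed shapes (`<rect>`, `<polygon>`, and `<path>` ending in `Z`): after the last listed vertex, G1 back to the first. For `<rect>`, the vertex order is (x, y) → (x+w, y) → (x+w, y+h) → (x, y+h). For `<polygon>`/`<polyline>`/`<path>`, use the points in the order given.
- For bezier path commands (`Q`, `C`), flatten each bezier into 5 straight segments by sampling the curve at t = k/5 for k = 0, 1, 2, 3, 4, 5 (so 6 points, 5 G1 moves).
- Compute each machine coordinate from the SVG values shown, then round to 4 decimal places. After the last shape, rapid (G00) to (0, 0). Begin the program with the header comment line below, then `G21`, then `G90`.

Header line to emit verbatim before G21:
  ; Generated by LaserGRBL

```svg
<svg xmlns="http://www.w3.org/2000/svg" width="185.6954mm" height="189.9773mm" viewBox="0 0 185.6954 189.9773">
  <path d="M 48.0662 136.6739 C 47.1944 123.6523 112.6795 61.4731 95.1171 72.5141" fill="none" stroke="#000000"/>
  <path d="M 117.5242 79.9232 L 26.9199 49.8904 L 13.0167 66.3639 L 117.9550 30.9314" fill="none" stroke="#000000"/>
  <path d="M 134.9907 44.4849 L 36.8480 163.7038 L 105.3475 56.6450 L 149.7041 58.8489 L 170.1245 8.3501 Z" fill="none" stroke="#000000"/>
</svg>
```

; Generated by LaserGRBL
G21
G90
G00 X48.0662 Y53.3034
M3 S173
G1 X54.3107 Y66.0362 F2993
G1 X69.3095 Y84.6928
G1 X85.8911 Y103.3989
G1 X96.8841 Y116.2804
G1 X95.1171 Y117.4632
M5
G00 X117.5242 Y110.0541
M3 S173
G1 X26.9199 Y140.0869 F2993
G1 X13.0167 Y123.6134
G1 X117.9550 Y159.0459
M5
G00 X134.9907 Y145.4924
M3 S173
G1 X36.8480 Y26.2735 F2993
G1 X105.3475 Y133.3323
G1 X149.7041 Y131.1284
G1 X170.1245 Y181.6272
G1 X134.9907 Y145.4924
M5
G00 X0.0000 Y0.0000

viewBox `0 0 185.6954 189.9773` with mm width/height → 1 unit = 1 mm. Flip: y_m = 189.9773 − y_svg.

**Shape 1** — `<path>` cubic bezier, stroke `#000000` → engrave (S173, F2993). Control points (SVG): P0=(48.0662,136.6739), P1=(47.1944,123.6523), P2=(112.6795,61.4731), P3=(95.1171,72.5141); sampled at t=k/5. Machine vertices: (48.0662,53.3034) → (54.3107,66.0362) → (69.3095,84.6928) → (85.8911,103.3989) → (96.8841,116.2804) → (95.1171,117.4632). Open path.

**Shape 2** — `<path>` open polyline, stroke `#000000` → engrave (S173, F2993). Machine vertices: (117.5242,110.0541) → (26.9199,140.0869) → (13.0167,123.6134) → (117.9550,159.0459). Open path.

**Shape 3** — `<path>` closed polygon, stroke `#000000` → engrave (S173, F2993). Machine vertices: (134.9907,145.4924) → (36.8480,26.2735) → (105.3475,133.3323) → (149.7041,131.1284) → (170.1245,181.6272) → (134.9907,145.4924). Closed: final G1 returns to the first vertex.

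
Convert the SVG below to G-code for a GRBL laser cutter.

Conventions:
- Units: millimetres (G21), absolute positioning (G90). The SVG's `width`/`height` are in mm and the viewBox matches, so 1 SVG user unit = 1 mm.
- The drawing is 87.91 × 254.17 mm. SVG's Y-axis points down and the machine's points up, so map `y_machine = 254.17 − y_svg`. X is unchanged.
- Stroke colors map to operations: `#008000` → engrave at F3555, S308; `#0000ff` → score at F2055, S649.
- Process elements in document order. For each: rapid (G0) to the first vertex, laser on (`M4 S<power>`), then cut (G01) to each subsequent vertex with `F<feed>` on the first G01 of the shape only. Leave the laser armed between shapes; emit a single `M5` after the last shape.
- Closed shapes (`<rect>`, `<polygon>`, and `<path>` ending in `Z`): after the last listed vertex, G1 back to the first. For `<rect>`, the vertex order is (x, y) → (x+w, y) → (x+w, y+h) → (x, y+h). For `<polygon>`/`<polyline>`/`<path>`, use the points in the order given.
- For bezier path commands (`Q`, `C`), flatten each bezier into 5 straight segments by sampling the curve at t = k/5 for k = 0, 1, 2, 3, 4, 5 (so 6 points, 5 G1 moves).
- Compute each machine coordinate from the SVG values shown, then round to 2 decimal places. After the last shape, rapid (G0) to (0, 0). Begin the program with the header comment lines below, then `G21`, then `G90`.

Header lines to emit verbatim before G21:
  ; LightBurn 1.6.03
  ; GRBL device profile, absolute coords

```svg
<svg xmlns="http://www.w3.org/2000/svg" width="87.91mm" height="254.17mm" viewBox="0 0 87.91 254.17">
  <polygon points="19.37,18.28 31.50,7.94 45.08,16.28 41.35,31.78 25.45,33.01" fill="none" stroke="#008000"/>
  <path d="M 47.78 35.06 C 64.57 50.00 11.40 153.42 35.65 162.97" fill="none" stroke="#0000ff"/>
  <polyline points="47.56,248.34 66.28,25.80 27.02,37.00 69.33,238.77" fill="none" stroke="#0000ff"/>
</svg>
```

Since the viewBox matches the mm dimensions, user units are millimetres directly. The only transform is the Y-flip y_m = 254.17 − y_svg.

Shape 1 is a regular polygon drawn with `<polygon>`. Its stroke #008000 means engrave at S308, F3555. After flipping Y the toolpath is (19.37,235.89) → (31.50,246.23) → (45.08,237.89) → (41.35,222.39) → (25.45,221.16) → (19.37,235.89), returning to the start.

Shape 2 is a cubic bezier drawn with `<path>`. Its stroke #0000ff means score at S649, F2055. After flipping Y the toolpath is (47.78,219.11) → (50.64,200.99) → (43.78,170.38) → (34.28,136.05) → (29.21,106.74) → (35.65,91.20).

Shape 3 is a open polyline drawn with `<polyline>`. Its stroke #0000ff means score at S649, F2055. After flipping Y the toolpath is (47.56,5.83) → (66.28,228.37) → (27.02,217.17) → (69.33,15.40).

; LightBurn 1.6.03
; GRBL device profile, absolute coords
G21
G90
G0 X19.37 Y235.89
M4 S308
G01 X31.50 Y246.23 F3555
G01 X45.08 Y237.89
G01 X41.35 Y222.39
G01 X25.45 Y221.16
G01 X19.37 Y235.89
G0 X47.78 Y219.11
M4 S649
G01 X50.64 Y200.99 F2055
G01 X43.78 Y170.38
G01 X34.28 Y136.05
G01 X29.21 Y106.74
G01 X35.65 Y91.20
G0 X47.56 Y5.83
M4 S649
G01 X66.28 Y228.37 F2055
G01 X27.02 Y217.17
G01 X69.33 Y15.40
M5
G0 X0.00 Y0.00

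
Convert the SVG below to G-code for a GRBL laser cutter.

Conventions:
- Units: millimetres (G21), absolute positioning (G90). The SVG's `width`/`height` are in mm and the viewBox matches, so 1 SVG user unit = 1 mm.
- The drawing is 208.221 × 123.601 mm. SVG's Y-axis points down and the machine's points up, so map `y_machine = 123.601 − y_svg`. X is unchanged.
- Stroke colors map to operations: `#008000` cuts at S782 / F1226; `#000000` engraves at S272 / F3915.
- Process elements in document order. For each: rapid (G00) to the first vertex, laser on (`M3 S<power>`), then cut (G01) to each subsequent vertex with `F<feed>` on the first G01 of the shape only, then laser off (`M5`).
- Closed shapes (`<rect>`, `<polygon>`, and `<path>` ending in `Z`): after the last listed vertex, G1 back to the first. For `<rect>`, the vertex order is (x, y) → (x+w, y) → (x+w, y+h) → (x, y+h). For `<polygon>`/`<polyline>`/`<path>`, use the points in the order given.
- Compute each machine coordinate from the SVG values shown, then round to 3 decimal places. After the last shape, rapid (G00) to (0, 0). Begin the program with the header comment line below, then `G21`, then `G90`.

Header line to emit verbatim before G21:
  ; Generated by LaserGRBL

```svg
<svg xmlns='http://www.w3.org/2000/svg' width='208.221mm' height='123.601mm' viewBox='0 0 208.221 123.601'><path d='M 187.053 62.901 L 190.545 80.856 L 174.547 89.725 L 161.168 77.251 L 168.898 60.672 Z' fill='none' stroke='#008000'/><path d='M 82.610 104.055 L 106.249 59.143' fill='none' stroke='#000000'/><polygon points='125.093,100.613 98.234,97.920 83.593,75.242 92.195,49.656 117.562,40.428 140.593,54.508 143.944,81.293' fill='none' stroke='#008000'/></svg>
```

; Generated by LaserGRBL
G21
G90
G00 X187.053 Y60.700
M3 S782
G01 X190.545 Y42.745 F1226
G01 X174.547 Y33.876
G01 X161.168 Y46.350
G01 X168.898 Y62.929
G01 X187.053 Y60.700
M5
G00 X82.610 Y19.546
M3 S272
G01 X106.249 Y64.458 F3915
M5
G00 X125.093 Y22.988
M3 S782
G01 X98.234 Y25.681 F1226
G01 X83.593 Y48.359
G01 X92.195 Y73.945
G01 X117.562 Y83.173
G01 X140.593 Y69.093
G01 X143.944 Y42.308
G01 X125.093 Y22.988
M5
G00 X0.000 Y0.000

1 u = 1 mm; y_m = 123.601 − y.

[1] `<path>` regular polygon, #008000→cut S782 F1226: (187.053,60.700) → (190.545,42.745) → (174.547,33.876) → (161.168,46.350) → (168.898,62.929) → (187.053,60.700) (closed)

[2] `<path>` line segment, #000000→engrave S272 F3915: (82.610,19.546) → (106.249,64.458)

[3] `<polygon>` regular polygon, #008000→cut S782 F1226: (125.093,22.988) → (98.234,25.681) → (83.593,48.359) → (92.195,73.945) → (117.562,83.173) → (140.593,69.093) → (143.944,42.308) → (125.093,22.988) (closed)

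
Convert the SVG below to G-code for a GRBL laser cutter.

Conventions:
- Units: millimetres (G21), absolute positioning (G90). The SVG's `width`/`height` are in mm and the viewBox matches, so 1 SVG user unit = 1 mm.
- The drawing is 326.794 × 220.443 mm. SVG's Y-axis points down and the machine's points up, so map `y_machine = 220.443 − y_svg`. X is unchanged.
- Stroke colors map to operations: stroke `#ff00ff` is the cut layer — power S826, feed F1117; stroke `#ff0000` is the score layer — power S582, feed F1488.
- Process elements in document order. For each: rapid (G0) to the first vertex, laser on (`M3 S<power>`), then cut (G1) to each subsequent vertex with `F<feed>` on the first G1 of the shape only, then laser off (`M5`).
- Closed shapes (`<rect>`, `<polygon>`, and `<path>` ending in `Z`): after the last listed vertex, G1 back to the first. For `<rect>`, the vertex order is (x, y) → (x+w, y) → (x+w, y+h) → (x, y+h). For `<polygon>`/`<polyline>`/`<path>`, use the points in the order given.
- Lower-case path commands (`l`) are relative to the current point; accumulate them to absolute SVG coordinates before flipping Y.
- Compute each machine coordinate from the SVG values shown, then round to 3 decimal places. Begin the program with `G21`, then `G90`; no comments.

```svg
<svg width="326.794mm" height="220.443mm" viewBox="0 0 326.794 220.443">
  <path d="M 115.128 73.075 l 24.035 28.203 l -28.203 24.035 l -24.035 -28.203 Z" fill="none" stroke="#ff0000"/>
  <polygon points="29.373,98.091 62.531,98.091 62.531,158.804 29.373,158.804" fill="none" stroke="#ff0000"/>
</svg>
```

viewBox `0 0 326.794 220.443` with mm width/height → 1 unit = 1 mm. Flip: y_m = 220.443 − y_svg.

**Shape 1** — `<path>` regular polygon, stroke `#ff0000` → score (S582, F1488). Machine vertices: (115.128,147.368) → (139.163,119.165) → (110.960,95.130) → (86.925,123.333) → (115.128,147.368). Closed: final G1 returns to the first vertex.

**Shape 2** — `<polygon>` rectangle, stroke `#ff0000` → score (S582, F1488). Machine vertices: (29.373,122.352) → (62.531,122.352) → (62.531,61.639) → (29.373,61.639) → (29.373,122.352). Closed: final G1 returns to the first vertex.

G21
G90
G0 X115.128 Y147.368
M3 S582
G1 X139.163 Y119.165 F1488
G1 X110.960 Y95.130
G1 X86.925 Y123.333
G1 X115.128 Y147.368
M5
G0 X29.373 Y122.352
M3 S582
G1 X62.531 Y122.352 F1488
G1 X62.531 Y61.639
G1 X29.373 Y61.639
G1 X29.373 Y122.352
M5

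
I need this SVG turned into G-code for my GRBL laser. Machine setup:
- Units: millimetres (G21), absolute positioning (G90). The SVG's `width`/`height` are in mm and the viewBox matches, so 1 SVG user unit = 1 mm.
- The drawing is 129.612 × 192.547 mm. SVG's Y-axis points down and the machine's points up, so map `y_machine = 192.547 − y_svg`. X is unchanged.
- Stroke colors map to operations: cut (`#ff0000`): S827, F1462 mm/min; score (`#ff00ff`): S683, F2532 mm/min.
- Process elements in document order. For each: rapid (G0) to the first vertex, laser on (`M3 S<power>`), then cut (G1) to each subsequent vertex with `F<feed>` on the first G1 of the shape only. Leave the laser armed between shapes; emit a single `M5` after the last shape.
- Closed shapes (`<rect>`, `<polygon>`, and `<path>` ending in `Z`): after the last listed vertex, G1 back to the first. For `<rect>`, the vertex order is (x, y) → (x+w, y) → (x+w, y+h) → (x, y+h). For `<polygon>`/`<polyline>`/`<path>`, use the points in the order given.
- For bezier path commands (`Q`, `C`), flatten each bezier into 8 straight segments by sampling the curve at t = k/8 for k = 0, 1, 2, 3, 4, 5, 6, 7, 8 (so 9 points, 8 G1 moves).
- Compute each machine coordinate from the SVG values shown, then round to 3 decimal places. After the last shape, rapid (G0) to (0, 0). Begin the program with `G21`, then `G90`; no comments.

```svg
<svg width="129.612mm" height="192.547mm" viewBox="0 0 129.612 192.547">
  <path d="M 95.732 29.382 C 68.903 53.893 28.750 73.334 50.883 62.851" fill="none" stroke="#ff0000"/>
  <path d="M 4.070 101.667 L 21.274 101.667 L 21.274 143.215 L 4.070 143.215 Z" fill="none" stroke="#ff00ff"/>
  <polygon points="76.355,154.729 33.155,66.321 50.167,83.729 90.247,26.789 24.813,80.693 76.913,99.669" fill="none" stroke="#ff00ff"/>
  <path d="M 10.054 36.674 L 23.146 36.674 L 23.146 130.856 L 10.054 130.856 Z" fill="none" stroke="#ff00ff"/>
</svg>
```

G21
G90
G0 X95.732 Y163.165
M3 S827
G1 X85.194 Y154.260 F1462
G1 X74.293 Y146.121
G1 X63.916 Y139.040
G1 X54.947 Y133.308
G1 X48.273 Y129.216
G1 X44.780 Y127.056
G1 X45.355 Y127.119
G1 X50.883 Y129.696
G0 X4.070 Y90.880
M3 S683
G1 X21.274 Y90.880 F2532
G1 X21.274 Y49.332
G1 X4.070 Y49.332
G1 X4.070 Y90.880
G0 X76.355 Y37.818
M3 S683
G1 X33.155 Y126.226 F2532
G1 X50.167 Y108.818
G1 X90.247 Y165.758
G1 X24.813 Y111.854
G1 X76.913 Y92.878
G1 X76.355 Y37.818
G0 X10.054 Y155.873
M3 S683
G1 X23.146 Y155.873 F2532
G1 X23.146 Y61.691
G1 X10.054 Y61.691
G1 X10.054 Y155.873
M5
G0 X0.000 Y0.000

1 u = 1 mm; y_m = 192.547 − y.

[1] `<path>` cubic bezier, #ff0000→cut S827 F1462: (95.732,163.165) → (85.194,154.260) → (74.293,146.121) → (63.916,139.040) → (54.947,133.308) → (48.273,129.216) → (44.780,127.056) → (45.355,127.119) → (50.883,129.696)

[2] `<path>` rectangle, #ff00ff→score S683 F2532: (4.070,90.880) → (21.274,90.880) → (21.274,49.332) → (4.070,49.332) → (4.070,90.880) (closed)

[3] `<polygon>` closed polygon, #ff00ff→score S683 F2532: (76.355,37.818) → (33.155,126.226) → (50.167,108.818) → (90.247,165.758) → (24.813,111.854) → (76.913,92.878) → (76.355,37.818) (closed)

[4] `<path>` rectangle, #ff00ff→score S683 F2532: (10.054,155.873) → (23.146,155.873) → (23.146,61.691) → (10.054,61.691) → (10.054,155.873) (closed)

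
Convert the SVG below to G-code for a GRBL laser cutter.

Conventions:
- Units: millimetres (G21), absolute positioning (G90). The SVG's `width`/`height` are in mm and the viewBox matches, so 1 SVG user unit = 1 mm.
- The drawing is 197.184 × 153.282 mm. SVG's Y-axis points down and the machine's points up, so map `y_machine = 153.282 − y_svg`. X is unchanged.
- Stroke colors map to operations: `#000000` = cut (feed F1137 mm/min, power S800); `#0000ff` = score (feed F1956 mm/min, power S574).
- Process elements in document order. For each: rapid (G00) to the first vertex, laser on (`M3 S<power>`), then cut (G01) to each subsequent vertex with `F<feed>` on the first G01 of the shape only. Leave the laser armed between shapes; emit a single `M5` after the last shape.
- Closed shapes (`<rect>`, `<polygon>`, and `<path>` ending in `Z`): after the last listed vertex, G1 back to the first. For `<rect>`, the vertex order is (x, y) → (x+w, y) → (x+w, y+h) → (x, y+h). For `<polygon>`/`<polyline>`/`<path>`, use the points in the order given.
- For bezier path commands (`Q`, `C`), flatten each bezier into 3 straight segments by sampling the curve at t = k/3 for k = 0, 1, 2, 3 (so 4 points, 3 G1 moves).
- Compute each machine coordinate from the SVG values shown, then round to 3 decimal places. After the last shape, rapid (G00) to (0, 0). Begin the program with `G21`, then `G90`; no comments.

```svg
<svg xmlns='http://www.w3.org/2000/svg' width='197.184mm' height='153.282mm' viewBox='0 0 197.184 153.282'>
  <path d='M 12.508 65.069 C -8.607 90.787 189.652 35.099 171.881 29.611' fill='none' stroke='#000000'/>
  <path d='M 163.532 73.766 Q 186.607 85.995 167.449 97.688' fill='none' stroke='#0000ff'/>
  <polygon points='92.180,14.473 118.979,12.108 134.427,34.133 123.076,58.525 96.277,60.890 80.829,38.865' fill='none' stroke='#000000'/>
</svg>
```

G21
G90
G00 X12.508 Y88.213
M3 S800
G01 X48.392 Y84.756 F1137
G01 X133.768 Y106.324
G01 X171.881 Y123.671
G00 X163.532 Y79.516
M3 S574
G01 X174.223 Y71.423 F1956
G01 X175.528 Y63.449
G01 X167.449 Y55.594
G00 X92.180 Y138.809
M3 S800
G01 X118.979 Y141.174 F1137
G01 X134.427 Y119.149
G01 X123.076 Y94.757
G01 X96.277 Y92.392
G01 X80.829 Y114.417
G01 X92.180 Y138.809
M5
G00 X0.000 Y0.000

1 u = 1 mm; y_m = 153.282 − y.

[1] `<path>` cubic bezier, #000000→cut S800 F1137: (12.508,88.213) → (48.392,84.756) → (133.768,106.324) → (171.881,123.671)

[2] `<path>` quadratic bezier, #0000ff→score S574 F1956: (163.532,79.516) → (174.223,71.423) → (175.528,63.449) → (167.449,55.594)

[3] `<polygon>` regular polygon, #000000→cut S800 F1137: (92.180,138.809) → (118.979,141.174) → (134.427,119.149) → (123.076,94.757) → (96.277,92.392) → (80.829,114.417) → (92.180,138.809) (closed)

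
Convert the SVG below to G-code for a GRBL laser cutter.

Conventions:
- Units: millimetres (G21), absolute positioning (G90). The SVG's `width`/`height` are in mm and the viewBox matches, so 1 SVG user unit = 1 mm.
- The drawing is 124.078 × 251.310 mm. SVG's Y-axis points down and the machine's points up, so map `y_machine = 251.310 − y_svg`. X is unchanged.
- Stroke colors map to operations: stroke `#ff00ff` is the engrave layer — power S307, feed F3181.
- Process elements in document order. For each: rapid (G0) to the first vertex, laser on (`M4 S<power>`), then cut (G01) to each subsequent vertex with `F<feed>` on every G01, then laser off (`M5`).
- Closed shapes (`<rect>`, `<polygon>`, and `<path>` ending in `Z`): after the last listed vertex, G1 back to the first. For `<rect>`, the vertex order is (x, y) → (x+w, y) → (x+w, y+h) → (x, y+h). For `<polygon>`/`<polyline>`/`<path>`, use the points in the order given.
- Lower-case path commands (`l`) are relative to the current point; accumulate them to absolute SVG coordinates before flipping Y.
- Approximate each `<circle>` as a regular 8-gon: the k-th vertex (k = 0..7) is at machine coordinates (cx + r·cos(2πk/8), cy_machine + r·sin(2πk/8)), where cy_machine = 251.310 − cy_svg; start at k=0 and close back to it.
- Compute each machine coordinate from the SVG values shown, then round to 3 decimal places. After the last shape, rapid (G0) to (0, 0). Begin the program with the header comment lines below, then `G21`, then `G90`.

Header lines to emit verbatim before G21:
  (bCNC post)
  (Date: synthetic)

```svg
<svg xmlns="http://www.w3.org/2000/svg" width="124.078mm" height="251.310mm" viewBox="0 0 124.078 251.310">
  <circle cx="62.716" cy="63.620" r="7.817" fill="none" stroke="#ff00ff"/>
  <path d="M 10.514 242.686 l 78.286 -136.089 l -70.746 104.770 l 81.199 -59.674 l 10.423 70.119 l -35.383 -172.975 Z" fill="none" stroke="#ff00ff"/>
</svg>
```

viewBox `0 0 124.078 251.310` with mm width/height → 1 unit = 1 mm. Flip: y_m = 251.310 − y_svg.

**Shape 1** — `<circle>` circle, stroke `#ff00ff` → engrave (S307, F3181). Machine vertices: (70.533,187.690) → (68.243,193.217) → (62.716,195.507) → (57.189,193.217) → (54.899,187.690) → (57.189,182.163) → (62.716,179.873) → (68.243,182.163) → (70.533,187.690). Closed: final G1 returns to the first vertex.

**Shape 2** — `<path>` closed polygon, stroke `#ff00ff` → engrave (S307, F3181). Machine vertices: (10.514,8.624) → (88.800,144.713) → (18.054,39.943) → (99.253,99.617) → (109.676,29.498) → (74.293,202.473) → (10.514,8.624). Closed: final G1 returns to the first vertex.

(bCNC post)
(Date: synthetic)
G21
G90
G0 X70.533 Y187.690
M4 S307
G01 X68.243 Y193.217 F3181
G01 X62.716 Y195.507 F3181
G01 X57.189 Y193.217 F3181
G01 X54.899 Y187.690 F3181
G01 X57.189 Y182.163 F3181
G01 X62.716 Y179.873 F3181
G01 X68.243 Y182.163 F3181
G01 X70.533 Y187.690 F3181
M5
G0 X10.514 Y8.624
M4 S307
G01 X88.800 Y144.713 F3181
G01 X18.054 Y39.943 F3181
G01 X99.253 Y99.617 F3181
G01 X109.676 Y29.498 F3181
G01 X74.293 Y202.473 F3181
G01 X10.514 Y8.624 F3181
M5
G0 X0.000 Y0.000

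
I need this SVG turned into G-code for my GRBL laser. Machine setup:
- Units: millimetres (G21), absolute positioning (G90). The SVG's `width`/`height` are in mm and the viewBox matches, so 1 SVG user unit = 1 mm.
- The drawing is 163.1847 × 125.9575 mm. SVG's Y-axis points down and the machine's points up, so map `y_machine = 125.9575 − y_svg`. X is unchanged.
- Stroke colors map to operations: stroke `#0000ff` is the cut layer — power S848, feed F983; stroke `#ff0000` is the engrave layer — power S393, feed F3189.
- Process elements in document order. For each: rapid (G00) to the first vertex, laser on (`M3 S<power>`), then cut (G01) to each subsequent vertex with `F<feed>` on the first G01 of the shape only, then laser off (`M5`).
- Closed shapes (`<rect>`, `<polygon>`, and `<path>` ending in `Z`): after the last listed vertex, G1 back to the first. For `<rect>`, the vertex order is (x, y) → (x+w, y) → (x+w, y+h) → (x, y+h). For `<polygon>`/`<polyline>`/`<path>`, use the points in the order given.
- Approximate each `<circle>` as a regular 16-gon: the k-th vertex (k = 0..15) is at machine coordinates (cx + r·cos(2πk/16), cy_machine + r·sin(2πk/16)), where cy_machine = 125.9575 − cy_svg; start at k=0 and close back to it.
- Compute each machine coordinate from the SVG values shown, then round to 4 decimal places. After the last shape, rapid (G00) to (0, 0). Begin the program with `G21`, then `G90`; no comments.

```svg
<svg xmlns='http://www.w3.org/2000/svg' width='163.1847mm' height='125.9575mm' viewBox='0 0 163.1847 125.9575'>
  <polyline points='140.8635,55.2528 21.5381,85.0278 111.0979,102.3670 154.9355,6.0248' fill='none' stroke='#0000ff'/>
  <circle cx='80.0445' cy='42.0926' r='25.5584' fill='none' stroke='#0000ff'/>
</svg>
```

Since the viewBox matches the mm dimensions, user units are millimetres directly. The only transform is the Y-flip y_m = 125.9575 − y_svg.

Shape 1 is a open polyline drawn with `<polyline>`. Its stroke #0000ff means cut at S848, F983. After flipping Y the toolpath is (140.8635,70.7047) → (21.5381,40.9297) → (111.0979,23.5905) → (154.9355,119.9327).

Shape 2 is a circle drawn with `<circle>`. Its stroke #0000ff means cut at S848, F983. After flipping Y the toolpath is (105.6029,83.8649) → (103.6574,93.6457) → (98.1170,101.9374) → (89.8253,107.4778) → (80.0445,109.4233) → (70.2637,107.4778) → (61.9720,101.9374) → (56.4316,93.6457) → (54.4861,83.8649) → (56.4316,74.0841) → (61.9720,65.7924) → (70.2637,60.2520) → (80.0445,58.3065) → (89.8253,60.2520) → (98.1170,65.7924) → (103.6574,74.0841) → (105.6029,83.8649), returning to the start.

G21
G90
G00 X140.8635 Y70.7047
M3 S848
G01 X21.5381 Y40.9297 F983
G01 X111.0979 Y23.5905
G01 X154.9355 Y119.9327
M5
G00 X105.6029 Y83.8649
M3 S848
G01 X103.6574 Y93.6457 F983
G01 X98.1170 Y101.9374
G01 X89.8253 Y107.4778
G01 X80.0445 Y109.4233
G01 X70.2637 Y107.4778
G01 X61.9720 Y101.9374
G01 X56.4316 Y93.6457
G01 X54.4861 Y83.8649
G01 X56.4316 Y74.0841
G01 X61.9720 Y65.7924
G01 X70.2637 Y60.2520
G01 X80.0445 Y58.3065
G01 X89.8253 Y60.2520
G01 X98.1170 Y65.7924
G01 X103.6574 Y74.0841
G01 X105.6029 Y83.8649
M5
G00 X0.0000 Y0.0000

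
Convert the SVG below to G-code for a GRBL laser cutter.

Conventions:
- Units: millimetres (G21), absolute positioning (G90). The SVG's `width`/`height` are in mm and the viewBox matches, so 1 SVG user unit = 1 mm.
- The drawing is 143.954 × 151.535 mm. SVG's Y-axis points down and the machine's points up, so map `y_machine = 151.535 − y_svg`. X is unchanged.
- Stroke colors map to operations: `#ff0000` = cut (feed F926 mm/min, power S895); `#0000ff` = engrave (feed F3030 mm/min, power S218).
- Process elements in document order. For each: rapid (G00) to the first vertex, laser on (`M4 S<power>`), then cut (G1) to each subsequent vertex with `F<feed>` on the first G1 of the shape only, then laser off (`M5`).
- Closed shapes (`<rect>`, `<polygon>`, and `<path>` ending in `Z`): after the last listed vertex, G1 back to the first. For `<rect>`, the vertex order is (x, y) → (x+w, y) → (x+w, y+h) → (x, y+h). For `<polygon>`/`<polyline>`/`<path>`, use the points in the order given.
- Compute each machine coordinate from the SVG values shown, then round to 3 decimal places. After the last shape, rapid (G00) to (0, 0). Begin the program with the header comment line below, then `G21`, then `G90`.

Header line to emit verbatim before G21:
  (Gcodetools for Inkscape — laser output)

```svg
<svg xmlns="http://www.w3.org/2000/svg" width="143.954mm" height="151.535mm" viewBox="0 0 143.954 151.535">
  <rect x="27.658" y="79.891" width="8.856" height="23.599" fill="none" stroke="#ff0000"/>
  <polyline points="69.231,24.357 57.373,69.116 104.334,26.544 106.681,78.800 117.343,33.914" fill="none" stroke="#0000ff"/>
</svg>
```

(Gcodetools for Inkscape — laser output)
G21
G90
G00 X27.658 Y71.644
M4 S895
G1 X36.514 Y71.644 F926
G1 X36.514 Y48.045
G1 X27.658 Y48.045
G1 X27.658 Y71.644
M5
G00 X69.231 Y127.178
M4 S218
G1 X57.373 Y82.419 F3030
G1 X104.334 Y124.991
G1 X106.681 Y72.735
G1 X117.343 Y117.621
M5
G00 X0.000 Y0.000

Since the viewBox matches the mm dimensions, user units are millimetres directly. The only transform is the Y-flip y_m = 151.535 − y_svg.

Shape 1 is a rectangle drawn with `<rect>`. Its stroke #ff0000 means cut at S895, F926. After flipping Y the toolpath is (27.658,71.644) → (36.514,71.644) → (36.514,48.045) → (27.658,48.045) → (27.658,71.644), returning to the start.

Shape 2 is a open polyline drawn with `<polyline>`. Its stroke #0000ff means engrave at S218, F3030. After flipping Y the toolpath is (69.231,127.178) → (57.373,82.419) → (104.334,124.991) → (106.681,72.735) → (117.343,117.621).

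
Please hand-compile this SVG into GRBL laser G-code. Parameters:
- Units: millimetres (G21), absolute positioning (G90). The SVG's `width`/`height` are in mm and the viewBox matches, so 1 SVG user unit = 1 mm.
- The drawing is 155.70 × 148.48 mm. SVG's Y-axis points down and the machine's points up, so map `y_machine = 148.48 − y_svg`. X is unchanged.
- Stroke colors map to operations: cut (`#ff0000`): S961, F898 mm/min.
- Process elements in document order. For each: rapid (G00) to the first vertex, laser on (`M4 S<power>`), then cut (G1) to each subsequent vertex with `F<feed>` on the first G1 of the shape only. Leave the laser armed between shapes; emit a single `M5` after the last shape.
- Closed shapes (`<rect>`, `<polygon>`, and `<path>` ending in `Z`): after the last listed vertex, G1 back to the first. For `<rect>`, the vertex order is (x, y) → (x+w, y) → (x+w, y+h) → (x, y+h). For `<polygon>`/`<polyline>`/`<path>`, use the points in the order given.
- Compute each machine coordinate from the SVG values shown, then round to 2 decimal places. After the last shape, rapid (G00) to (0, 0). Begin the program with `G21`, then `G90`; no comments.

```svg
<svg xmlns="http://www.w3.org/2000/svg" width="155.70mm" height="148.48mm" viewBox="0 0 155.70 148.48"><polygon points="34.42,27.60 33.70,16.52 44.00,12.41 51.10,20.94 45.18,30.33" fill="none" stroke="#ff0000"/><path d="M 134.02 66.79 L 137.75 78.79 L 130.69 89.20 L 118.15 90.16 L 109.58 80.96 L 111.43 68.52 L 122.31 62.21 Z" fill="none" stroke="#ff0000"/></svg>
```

G21
G90
G00 X34.42 Y120.88
M4 S961
G1 X33.70 Y131.96 F898
G1 X44.00 Y136.07
G1 X51.10 Y127.54
G1 X45.18 Y118.15
G1 X34.42 Y120.88
G00 X134.02 Y81.69
M4 S961
G1 X137.75 Y69.69 F898
G1 X130.69 Y59.28
G1 X118.15 Y58.32
G1 X109.58 Y67.52
G1 X111.43 Y79.96
G1 X122.31 Y86.27
G1 X134.02 Y81.69
M5
G00 X0.00 Y0.00

viewBox `0 0 155.70 148.48` with mm width/height → 1 unit = 1 mm. Flip: y_m = 148.48 − y_svg.

**Shape 1** — `<polygon>` regular polygon, stroke `#ff0000` → cut (S961, F898). Machine vertices: (34.42,120.88) → (33.70,131.96) → (44.00,136.07) → (51.10,127.54) → (45.18,118.15) → (34.42,120.88). Closed: final G1 returns to the first vertex.

**Shape 2** — `<path>` regular polygon, stroke `#ff0000` → cut (S961, F898). Machine vertices: (134.02,81.69) → (137.75,69.69) → (130.69,59.28) → (118.15,58.32) → (109.58,67.52) → (111.43,79.96) → (122.31,86.27) → (134.02,81.69). Closed: final G1 returns to the first vertex.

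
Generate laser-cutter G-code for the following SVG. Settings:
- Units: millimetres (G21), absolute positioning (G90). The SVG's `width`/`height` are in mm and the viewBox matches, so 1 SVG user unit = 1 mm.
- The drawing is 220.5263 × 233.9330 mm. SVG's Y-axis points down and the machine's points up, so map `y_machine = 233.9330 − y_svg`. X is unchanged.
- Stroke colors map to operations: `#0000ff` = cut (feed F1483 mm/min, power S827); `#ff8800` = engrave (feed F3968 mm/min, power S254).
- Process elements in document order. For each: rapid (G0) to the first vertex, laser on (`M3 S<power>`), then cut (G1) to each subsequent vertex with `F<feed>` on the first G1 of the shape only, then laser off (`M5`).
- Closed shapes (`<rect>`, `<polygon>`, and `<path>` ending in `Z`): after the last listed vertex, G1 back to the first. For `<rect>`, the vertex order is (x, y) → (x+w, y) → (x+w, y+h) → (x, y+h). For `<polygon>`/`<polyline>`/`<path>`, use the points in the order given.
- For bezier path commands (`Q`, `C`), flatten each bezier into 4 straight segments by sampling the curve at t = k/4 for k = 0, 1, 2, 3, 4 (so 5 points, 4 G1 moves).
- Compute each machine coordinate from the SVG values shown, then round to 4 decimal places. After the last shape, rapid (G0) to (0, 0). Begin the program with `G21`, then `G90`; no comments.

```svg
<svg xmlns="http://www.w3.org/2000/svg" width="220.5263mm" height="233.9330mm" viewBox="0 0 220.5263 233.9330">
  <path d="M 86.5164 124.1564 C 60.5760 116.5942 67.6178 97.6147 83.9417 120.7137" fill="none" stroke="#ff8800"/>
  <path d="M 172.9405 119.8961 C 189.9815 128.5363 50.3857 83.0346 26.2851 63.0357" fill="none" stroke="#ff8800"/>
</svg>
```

1 u = 1 mm; y_m = 233.9330 − y.

[1] `<path>` cubic bezier, #ff8800→engrave S254 F3968: (86.5164,109.7766) → (72.8749,116.7531) → (69.3799,122.9959) → (73.8095,123.4897) → (83.9417,113.2193)

[2] `<path>` cubic bezier, #ff8800→engrave S254 F3968: (172.9405,114.0369) → (160.6039,116.4639) → (115.0409,131.7274) → (61.7638,152.3608) → (26.2851,170.8973)

G21
G90
G0 X86.5164 Y109.7766
M3 S254
G1 X72.8749 Y116.7531 F3968
G1 X69.3799 Y122.9959
G1 X73.8095 Y123.4897
G1 X83.9417 Y113.2193
M5
G0 X172.9405 Y114.0369
M3 S254
G1 X160.6039 Y116.4639 F3968
G1 X115.0409 Y131.7274
G1 X61.7638 Y152.3608
G1 X26.2851 Y170.8973
M5
G0 X0.0000 Y0.0000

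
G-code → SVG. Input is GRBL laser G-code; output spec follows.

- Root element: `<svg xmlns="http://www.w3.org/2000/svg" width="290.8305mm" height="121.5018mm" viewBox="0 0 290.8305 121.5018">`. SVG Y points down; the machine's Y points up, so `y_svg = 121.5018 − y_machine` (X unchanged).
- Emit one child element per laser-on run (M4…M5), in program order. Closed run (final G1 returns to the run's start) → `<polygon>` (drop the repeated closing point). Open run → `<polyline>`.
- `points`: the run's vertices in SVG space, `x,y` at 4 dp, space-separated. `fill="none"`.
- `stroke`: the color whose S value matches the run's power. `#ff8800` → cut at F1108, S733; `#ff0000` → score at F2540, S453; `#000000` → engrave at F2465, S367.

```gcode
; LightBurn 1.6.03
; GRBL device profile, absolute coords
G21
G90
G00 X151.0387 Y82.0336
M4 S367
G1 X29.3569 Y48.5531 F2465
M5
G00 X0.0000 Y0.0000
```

<svg xmlns="http://www.w3.org/2000/svg" width="290.8305mm" height="121.5018mm" viewBox="0 0 290.8305 121.5018">
  <polyline points="151.0387,39.4682 29.3569,72.9487" fill="none" stroke="#000000"/>
</svg>

Each laser-on run becomes one SVG element. Flip Y back into SVG space with y_svg = 121.5018 − y_machine. Every run uses S367, so all elements get stroke `#000000` (engrave).

Run 1: The run is open, so emit a `<polyline>` with points (Y-flipped): 151.0387,39.4682 29.3569,72.9487.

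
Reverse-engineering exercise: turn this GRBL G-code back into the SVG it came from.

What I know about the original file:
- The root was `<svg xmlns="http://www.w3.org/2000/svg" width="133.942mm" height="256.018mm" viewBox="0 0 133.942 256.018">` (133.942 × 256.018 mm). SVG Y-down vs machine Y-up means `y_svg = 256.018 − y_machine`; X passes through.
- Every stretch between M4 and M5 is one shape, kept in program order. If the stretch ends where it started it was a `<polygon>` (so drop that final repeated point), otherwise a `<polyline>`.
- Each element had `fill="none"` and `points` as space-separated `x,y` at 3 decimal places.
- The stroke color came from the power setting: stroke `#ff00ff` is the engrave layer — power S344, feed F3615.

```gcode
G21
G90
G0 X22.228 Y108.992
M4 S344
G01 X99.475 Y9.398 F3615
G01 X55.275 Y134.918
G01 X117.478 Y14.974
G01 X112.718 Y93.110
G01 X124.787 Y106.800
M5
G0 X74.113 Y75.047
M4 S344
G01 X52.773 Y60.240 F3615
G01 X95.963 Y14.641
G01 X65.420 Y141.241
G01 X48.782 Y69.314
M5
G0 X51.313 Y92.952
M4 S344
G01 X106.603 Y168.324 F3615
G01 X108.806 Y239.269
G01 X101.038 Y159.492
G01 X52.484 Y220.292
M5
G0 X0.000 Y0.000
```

<svg xmlns="http://www.w3.org/2000/svg" width="133.942mm" height="256.018mm" viewBox="0 0 133.942 256.018">
  <polyline points="22.228,147.026 99.475,246.620 55.275,121.100 117.478,241.044 112.718,162.908 124.787,149.218" fill="none" stroke="#ff00ff"/>
  <polyline points="74.113,180.971 52.773,195.778 95.963,241.377 65.420,114.777 48.782,186.704" fill="none" stroke="#ff00ff"/>
  <polyline points="51.313,163.066 106.603,87.694 108.806,16.749 101.038,96.526 52.484,35.726" fill="none" stroke="#ff00ff"/>
</svg>

y_svg = 256.018 − y_m. Every run uses S344, so all elements get stroke `#ff00ff` (engrave).

[1] open run; points: 22.228,147.026 99.475,246.620 55.275,121.100 117.478,241.044 112.718,162.908 124.787,149.218

[2] open run; points: 74.113,180.971 52.773,195.778 95.963,241.377 65.420,114.777 48.782,186.704

[3] open run; points: 51.313,163.066 106.603,87.694 108.806,16.749 101.038,96.526 52.484,35.726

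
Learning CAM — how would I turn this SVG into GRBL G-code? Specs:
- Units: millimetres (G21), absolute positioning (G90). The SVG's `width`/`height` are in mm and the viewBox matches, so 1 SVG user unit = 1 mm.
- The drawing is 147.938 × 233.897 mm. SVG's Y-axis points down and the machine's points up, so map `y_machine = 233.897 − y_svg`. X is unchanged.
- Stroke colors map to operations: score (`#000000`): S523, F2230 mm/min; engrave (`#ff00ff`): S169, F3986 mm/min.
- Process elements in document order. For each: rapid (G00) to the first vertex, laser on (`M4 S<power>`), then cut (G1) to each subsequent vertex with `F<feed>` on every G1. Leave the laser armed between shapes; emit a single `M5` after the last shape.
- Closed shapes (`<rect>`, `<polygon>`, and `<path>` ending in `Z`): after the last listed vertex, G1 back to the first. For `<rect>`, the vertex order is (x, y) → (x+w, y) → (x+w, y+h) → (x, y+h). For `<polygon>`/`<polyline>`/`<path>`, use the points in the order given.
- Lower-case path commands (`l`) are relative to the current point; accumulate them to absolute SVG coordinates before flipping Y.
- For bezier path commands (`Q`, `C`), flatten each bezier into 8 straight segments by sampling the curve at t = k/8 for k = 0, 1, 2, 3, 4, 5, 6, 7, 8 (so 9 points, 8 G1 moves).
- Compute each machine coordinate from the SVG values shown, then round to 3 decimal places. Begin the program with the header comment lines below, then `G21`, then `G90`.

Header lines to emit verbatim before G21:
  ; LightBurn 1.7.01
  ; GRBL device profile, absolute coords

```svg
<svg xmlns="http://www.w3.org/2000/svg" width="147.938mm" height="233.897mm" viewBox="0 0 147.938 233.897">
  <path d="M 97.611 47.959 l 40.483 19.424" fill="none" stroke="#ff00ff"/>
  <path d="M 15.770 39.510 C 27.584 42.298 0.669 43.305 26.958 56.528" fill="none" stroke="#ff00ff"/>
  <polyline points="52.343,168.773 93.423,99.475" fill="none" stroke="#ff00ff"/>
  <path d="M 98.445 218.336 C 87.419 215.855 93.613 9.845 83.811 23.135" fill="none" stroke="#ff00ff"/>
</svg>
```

viewBox `0 0 147.938 233.897` with mm width/height → 1 unit = 1 mm. Flip: y_m = 233.897 − y_svg.

**Shape 1** — `<path>` line segment, stroke `#ff00ff` → engrave (S169, F3986). Machine vertices: (97.611,185.938) → (138.094,166.514). Open path.

**Shape 2** — `<path>` cubic bezier, stroke `#ff00ff` → engrave (S169, F3986). Control points (SVG): P0=(15.770,39.510), P1=(27.584,42.298), P2=(0.669,43.305), P3=(26.958,56.528); sampled at t=k/8. Machine vertices: (15.770,194.387) → (18.564,193.398) → (18.805,192.411) → (17.570,191.264) → (15.936,189.791) → (14.980,187.829) → (15.781,185.214) → (19.414,181.782) → (26.958,177.369). Open path.

**Shape 3** — `<polyline>` line segment, stroke `#ff00ff` → engrave (S169, F3986). Machine vertices: (52.343,65.124) → (93.423,134.422). Open path.

**Shape 4** — `<path>` cubic bezier, stroke `#ff00ff` → engrave (S169, F3986). Control points (SVG): P0=(98.445,218.336), P1=(87.419,215.855), P2=(93.613,9.845), P3=(83.811,23.135); sampled at t=k/8. Machine vertices: (98.445,15.561) → (95.053,25.206) → (92.885,48.977) → (91.554,81.918) → (90.669,119.076) → (89.842,155.494) → (88.682,186.217) → (86.802,206.292) → (83.811,210.762). Open path.

; LightBurn 1.7.01
; GRBL device profile, absolute coords
G21
G90
G00 X97.611 Y185.938
M4 S169
G1 X138.094 Y166.514 F3986
G00 X15.770 Y194.387
M4 S169
G1 X18.564 Y193.398 F3986
G1 X18.805 Y192.411 F3986
G1 X17.570 Y191.264 F3986
G1 X15.936 Y189.791 F3986
G1 X14.980 Y187.829 F3986
G1 X15.781 Y185.214 F3986
G1 X19.414 Y181.782 F3986
G1 X26.958 Y177.369 F3986
G00 X52.343 Y65.124
M4 S169
G1 X93.423 Y134.422 F3986
G00 X98.445 Y15.561
M4 S169
G1 X95.053 Y25.206 F3986
G1 X92.885 Y48.977 F3986
G1 X91.554 Y81.918 F3986
G1 X90.669 Y119.076 F3986
G1 X89.842 Y155.494 F3986
G1 X88.682 Y186.217 F3986
G1 X86.802 Y206.292 F3986
G1 X83.811 Y210.762 F3986
M5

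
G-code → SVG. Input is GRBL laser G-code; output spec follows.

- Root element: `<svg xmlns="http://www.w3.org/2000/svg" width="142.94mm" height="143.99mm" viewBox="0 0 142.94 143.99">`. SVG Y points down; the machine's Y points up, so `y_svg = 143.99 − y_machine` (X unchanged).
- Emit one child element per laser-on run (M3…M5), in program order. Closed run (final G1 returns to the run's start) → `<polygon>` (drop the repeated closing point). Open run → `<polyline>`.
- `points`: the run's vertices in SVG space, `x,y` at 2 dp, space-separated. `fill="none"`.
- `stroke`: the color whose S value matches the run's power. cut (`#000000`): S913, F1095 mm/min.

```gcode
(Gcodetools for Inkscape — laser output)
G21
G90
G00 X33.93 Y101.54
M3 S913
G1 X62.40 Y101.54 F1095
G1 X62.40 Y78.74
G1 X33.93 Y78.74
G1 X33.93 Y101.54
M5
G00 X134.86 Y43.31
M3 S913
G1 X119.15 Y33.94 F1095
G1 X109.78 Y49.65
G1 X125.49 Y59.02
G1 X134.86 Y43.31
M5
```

<svg xmlns="http://www.w3.org/2000/svg" width="142.94mm" height="143.99mm" viewBox="0 0 142.94 143.99">
  <polygon points="33.93,42.45 62.40,42.45 62.40,65.25 33.93,65.25" fill="none" stroke="#000000"/>
  <polygon points="134.86,100.68 119.15,110.05 109.78,94.34 125.49,84.97" fill="none" stroke="#000000"/>
</svg>

y_svg = 143.99 − y_m. Every run uses S913, so all elements get stroke `#000000` (cut).

[1] closed run; points: 33.93,42.45 62.40,42.45 62.40,65.25 33.93,65.25

[2] closed run; points: 134.86,100.68 119.15,110.05 109.78,94.34 125.49,84.97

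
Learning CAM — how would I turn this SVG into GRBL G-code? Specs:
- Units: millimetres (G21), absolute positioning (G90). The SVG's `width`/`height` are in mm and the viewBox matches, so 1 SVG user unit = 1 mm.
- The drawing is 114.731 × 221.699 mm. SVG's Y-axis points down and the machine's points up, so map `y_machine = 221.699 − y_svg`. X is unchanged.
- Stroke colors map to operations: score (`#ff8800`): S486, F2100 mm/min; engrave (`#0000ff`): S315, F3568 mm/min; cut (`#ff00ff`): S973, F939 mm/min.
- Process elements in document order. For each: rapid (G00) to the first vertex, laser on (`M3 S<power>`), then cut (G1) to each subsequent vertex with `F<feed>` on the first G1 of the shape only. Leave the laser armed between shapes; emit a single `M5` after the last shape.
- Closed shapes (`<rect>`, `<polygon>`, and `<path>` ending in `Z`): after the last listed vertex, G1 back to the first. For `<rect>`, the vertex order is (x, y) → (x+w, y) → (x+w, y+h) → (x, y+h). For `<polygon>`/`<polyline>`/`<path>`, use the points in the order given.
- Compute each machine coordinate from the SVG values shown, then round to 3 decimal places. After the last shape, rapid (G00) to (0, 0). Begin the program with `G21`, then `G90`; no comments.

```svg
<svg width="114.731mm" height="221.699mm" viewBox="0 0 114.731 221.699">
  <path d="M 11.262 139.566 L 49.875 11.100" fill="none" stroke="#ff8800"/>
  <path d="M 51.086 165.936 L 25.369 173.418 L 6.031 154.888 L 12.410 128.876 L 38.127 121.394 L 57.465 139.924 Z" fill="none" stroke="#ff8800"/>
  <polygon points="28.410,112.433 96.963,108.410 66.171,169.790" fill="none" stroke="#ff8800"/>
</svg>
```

viewBox `0 0 114.731 221.699` with mm width/height → 1 unit = 1 mm. Flip: y_m = 221.699 − y_svg.

**Shape 1** — `<path>` line segment, stroke `#ff8800` → score (S486, F2100). Machine vertices: (11.262,82.133) → (49.875,210.599). Open path.

**Shape 2** — `<path>` regular polygon, stroke `#ff8800` → score (S486, F2100). Machine vertices: (51.086,55.763) → (25.369,48.281) → (6.031,66.811) → (12.410,92.823) → (38.127,100.305) → (57.465,81.775) → (51.086,55.763). Closed: final G1 returns to the first vertex.

**Shape 3** — `<polygon>` regular polygon, stroke `#ff8800` → score (S486, F2100). Machine vertices: (28.410,109.266) → (96.963,113.289) → (66.171,51.909) → (28.410,109.266). Closed: final G1 returns to the first vertex.

G21
G90
G00 X11.262 Y82.133
M3 S486
G1 X49.875 Y210.599 F2100
G00 X51.086 Y55.763
M3 S486
G1 X25.369 Y48.281 F2100
G1 X6.031 Y66.811
G1 X12.410 Y92.823
G1 X38.127 Y100.305
G1 X57.465 Y81.775
G1 X51.086 Y55.763
G00 X28.410 Y109.266
M3 S486
G1 X96.963 Y113.289 F2100
G1 X66.171 Y51.909
G1 X28.410 Y109.266
M5
G00 X0.000 Y0.000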